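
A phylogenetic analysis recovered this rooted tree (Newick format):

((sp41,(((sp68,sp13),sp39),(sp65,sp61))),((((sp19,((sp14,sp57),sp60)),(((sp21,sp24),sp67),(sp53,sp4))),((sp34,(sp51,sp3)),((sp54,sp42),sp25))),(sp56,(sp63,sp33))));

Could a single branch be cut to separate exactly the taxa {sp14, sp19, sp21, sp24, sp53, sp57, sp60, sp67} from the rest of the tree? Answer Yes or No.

The MRCA of the listed taxa subtends ((sp19,((sp14,sp57),sp60)),(((sp21,sp24),sp67),(sp53,sp4))).
That clade also contains sp4, which is not in the proposed group, so the group is not monophyletic.

No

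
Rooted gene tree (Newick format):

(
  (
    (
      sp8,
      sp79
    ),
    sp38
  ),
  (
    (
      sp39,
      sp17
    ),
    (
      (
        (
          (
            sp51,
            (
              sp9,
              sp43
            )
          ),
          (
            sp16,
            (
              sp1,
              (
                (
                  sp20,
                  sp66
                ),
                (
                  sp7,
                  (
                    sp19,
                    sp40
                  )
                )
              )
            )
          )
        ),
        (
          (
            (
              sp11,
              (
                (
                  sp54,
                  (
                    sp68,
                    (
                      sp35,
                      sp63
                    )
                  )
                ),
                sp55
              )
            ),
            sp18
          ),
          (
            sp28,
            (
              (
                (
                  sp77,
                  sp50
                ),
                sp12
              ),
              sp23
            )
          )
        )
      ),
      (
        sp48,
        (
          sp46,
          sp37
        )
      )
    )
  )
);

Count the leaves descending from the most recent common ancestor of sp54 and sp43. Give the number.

The MRCA of sp54 and sp43 is the node subtending (((sp51,(sp9,sp43)),(sp16,(sp1,((sp20,sp66),(sp7,(sp19,sp40)))))),(((sp11,((sp54,(sp68,(sp35,sp63))),sp55)),sp18),(sp28,(((sp77,sp50),sp12),sp23)))).
That clade contains 22 terminal taxa: sp1, sp11, sp12, sp16, sp18, sp19, sp20, sp23, sp28, sp35, sp40, sp43, sp50, sp51, sp54, sp55, sp63, sp66, sp68, sp7, sp77, sp9.

22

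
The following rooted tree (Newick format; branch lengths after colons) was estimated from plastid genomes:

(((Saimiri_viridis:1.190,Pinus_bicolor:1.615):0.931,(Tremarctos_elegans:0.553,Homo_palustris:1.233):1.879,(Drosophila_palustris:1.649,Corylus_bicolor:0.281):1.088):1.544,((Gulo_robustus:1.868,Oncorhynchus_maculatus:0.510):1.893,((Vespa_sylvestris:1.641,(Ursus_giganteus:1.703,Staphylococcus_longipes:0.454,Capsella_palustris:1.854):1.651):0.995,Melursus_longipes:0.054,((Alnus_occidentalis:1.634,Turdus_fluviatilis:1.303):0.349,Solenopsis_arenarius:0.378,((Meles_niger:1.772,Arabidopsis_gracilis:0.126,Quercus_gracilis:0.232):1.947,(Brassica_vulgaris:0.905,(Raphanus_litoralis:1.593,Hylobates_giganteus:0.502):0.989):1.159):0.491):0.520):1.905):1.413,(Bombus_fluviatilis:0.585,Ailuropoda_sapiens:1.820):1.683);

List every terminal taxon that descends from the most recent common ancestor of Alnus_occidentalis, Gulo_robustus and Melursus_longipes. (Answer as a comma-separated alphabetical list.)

Tracing Alnus_occidentalis: it sits inside (Alnus_occidentalis,Turdus_fluviatilis).
Tracing Gulo_robustus: it sits inside (Gulo_robustus,Oncorhynchus_maculatus).
Tracing Melursus_longipes: it sits inside ((Vespa_sylvestris,(Ursus_giganteus,Staphylococcus_longipes,Capsella_palustris)),Melursus_longipes,((Alnus_occidentalis,Turdus_fluviatilis),Solenopsis_arenarius,((Meles_niger,Arabidopsis_gracilis,Quercus_gracilis),(Brassica_vulgaris,(Raphanus_litoralis,Hylobates_giganteus))))).
The smallest clade enclosing all 3 is ((Gulo_robustus,Oncorhynchus_maculatus),((Vespa_sylvestris,(Ursus_giganteus,Staphylococcus_longipes,Capsella_palustris)),Melursus_longipes,((Alnus_occidentalis,Turdus_fluviatilis),Solenopsis_arenarius,((Meles_niger,Arabidopsis_gracilis,Quercus_gracilis),(Brassica_vulgaris,(Raphanus_litoralis,Hylobates_giganteus)))))); the answer is its 16 terminal taxa in alphabetical order.

Alnus_occidentalis, Arabidopsis_gracilis, Brassica_vulgaris, Capsella_palustris, Gulo_robustus, Hylobates_giganteus, Meles_niger, Melursus_longipes, Oncorhynchus_maculatus, Quercus_gracilis, Raphanus_litoralis, Solenopsis_arenarius, Staphylococcus_longipes, Turdus_fluviatilis, Ursus_giganteus, Vespa_sylvestris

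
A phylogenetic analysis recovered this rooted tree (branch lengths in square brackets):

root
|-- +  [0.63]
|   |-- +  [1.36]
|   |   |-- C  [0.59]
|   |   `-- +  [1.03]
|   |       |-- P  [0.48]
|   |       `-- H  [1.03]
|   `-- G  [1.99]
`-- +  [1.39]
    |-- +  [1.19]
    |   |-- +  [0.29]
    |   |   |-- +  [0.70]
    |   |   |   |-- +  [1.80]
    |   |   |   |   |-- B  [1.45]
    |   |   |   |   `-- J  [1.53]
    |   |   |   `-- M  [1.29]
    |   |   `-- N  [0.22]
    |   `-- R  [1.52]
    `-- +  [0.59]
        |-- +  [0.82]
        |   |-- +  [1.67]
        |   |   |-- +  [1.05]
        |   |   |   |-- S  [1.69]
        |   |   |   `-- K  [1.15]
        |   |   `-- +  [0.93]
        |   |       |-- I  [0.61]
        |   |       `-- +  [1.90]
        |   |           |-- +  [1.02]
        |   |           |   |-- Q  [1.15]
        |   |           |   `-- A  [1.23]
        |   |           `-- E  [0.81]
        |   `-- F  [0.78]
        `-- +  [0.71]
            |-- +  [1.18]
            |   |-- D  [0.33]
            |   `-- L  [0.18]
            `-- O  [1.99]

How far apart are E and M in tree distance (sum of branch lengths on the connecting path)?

The path runs E → … → MRCA → … → M; the MRCA is the node subtending (((((B,J),M),N),R),((((S,K),(I,((Q,A),E))),F),((D,L),O))).
Branch lengths along that path: 0.81 + 1.90 + 0.93 + 1.67 + 0.82 + 0.59 + 1.19 + 0.29 + 0.70 + 1.29 = 10.19.

10.19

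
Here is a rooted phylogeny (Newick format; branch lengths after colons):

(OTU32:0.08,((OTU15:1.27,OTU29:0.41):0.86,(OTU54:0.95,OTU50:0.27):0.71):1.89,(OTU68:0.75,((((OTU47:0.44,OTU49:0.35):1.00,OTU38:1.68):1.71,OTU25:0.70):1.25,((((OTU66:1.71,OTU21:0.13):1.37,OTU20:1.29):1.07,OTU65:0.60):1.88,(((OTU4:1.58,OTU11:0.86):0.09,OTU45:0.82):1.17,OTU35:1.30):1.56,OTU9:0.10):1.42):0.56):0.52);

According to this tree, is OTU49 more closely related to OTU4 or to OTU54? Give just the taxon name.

OTU4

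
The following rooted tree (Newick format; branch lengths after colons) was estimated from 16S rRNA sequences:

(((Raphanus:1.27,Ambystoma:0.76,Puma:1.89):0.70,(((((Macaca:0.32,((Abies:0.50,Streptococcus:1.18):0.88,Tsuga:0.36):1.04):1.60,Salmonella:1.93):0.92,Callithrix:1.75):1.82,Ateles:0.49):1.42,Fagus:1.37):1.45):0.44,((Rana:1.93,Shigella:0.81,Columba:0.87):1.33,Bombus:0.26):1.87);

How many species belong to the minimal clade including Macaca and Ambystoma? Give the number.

11

The MRCA of Macaca and Ambystoma is the node subtending ((Raphanus,Ambystoma,Puma),(((((Macaca,((Abies,Streptococcus),Tsuga)),Salmonella),Callithrix),Ateles),Fagus)).
That clade contains 11 terminal taxa: Abies, Ambystoma, Ateles, Callithrix, Fagus, Macaca, Puma, Raphanus, Salmonella, Streptococcus, Tsuga.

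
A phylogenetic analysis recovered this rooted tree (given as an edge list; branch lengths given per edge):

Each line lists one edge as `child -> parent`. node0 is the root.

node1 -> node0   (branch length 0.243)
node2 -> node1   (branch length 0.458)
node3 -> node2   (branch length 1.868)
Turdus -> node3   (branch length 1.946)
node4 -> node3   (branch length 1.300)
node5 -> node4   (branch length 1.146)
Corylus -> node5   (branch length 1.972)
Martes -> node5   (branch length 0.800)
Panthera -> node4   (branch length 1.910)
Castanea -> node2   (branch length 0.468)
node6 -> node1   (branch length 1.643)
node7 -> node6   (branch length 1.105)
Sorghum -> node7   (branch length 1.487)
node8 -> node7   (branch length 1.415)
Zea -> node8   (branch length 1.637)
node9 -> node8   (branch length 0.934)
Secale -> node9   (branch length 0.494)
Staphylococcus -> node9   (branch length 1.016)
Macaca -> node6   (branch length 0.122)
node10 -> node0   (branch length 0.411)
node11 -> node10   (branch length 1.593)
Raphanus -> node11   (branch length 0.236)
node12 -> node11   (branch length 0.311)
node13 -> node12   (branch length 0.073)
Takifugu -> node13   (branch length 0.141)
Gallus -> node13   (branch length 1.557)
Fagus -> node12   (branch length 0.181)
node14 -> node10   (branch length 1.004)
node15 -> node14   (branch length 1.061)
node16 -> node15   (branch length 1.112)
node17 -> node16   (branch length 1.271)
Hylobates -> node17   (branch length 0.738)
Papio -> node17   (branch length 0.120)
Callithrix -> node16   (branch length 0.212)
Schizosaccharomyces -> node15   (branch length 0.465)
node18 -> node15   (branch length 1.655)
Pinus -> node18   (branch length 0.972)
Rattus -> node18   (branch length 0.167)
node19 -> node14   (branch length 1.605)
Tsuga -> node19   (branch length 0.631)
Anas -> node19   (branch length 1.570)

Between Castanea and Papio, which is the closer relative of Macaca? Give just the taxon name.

Castanea

The MRCA of Macaca and Castanea subtends (((Turdus,((Corylus,Martes),Panthera)),Castanea),((Sorghum,(Zea,(Secale,Staphylococcus))),Macaca)) (10 taxa).
The MRCA of Macaca and Papio is the root, subtending the entire tree (22 taxa).
The first is nested inside the second, so Macaca shares a more recent common ancestor with Castanea.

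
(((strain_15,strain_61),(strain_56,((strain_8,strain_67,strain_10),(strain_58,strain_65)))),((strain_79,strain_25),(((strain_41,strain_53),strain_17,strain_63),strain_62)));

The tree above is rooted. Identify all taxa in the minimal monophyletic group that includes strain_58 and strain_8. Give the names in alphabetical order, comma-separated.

Tracing strain_58: it sits inside (strain_58,strain_65).
Tracing strain_8: it sits inside (strain_8,strain_67,strain_10).
The smallest clade enclosing both is ((strain_8,strain_67,strain_10),(strain_58,strain_65)); the answer is its 5 terminal taxa in alphabetical order.

strain_10, strain_58, strain_65, strain_67, strain_8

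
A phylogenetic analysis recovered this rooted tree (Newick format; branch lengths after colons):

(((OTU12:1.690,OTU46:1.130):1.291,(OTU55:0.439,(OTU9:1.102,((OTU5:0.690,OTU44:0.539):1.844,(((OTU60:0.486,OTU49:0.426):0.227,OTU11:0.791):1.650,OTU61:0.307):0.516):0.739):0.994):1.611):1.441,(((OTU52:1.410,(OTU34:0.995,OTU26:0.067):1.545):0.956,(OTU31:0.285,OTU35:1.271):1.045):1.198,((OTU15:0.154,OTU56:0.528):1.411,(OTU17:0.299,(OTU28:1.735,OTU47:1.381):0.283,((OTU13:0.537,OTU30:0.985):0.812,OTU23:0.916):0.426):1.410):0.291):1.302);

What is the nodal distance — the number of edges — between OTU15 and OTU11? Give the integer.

The MRCA of OTU15 and OTU11 is the root of the tree.
From OTU15 up to that node: 4 branches. From OTU11 up to the same node: 7 branches. Total: 4 + 7 = 11.

11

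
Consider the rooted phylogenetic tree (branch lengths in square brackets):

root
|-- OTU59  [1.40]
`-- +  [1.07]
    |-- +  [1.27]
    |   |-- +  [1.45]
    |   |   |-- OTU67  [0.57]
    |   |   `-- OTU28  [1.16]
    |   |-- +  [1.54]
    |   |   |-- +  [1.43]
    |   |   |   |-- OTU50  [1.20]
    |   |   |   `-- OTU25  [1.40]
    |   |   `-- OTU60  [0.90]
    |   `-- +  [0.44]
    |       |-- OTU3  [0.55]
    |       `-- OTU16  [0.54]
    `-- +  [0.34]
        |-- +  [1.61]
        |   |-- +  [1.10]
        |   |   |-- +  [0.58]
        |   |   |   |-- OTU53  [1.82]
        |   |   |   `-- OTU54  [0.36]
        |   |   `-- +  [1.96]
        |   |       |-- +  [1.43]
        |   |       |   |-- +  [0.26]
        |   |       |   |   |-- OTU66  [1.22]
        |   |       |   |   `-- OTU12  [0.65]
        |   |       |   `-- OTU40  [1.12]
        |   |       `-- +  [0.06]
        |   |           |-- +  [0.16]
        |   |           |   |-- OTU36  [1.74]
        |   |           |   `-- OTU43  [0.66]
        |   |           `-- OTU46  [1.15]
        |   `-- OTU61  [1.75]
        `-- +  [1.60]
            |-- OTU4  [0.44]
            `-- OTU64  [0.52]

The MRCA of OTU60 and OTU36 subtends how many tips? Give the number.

18

The MRCA of OTU60 and OTU36 is the node subtending (((OTU67,OTU28),((OTU50,OTU25),OTU60),(OTU3,OTU16)),((((OTU53,OTU54),(((OTU66,OTU12),OTU40),((OTU36,OTU43),OTU46))),OTU61),(OTU4,OTU64))).
That clade contains 18 terminal taxa: OTU12, OTU16, OTU25, OTU28, OTU3, OTU36, OTU4, OTU40, OTU43, OTU46, OTU50, OTU53, OTU54, OTU60, OTU61, OTU64, OTU66, OTU67.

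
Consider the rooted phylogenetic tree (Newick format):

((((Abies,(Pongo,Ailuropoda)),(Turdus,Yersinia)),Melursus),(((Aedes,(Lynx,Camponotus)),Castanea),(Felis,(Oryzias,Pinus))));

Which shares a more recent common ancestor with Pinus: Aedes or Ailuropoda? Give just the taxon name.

Aedes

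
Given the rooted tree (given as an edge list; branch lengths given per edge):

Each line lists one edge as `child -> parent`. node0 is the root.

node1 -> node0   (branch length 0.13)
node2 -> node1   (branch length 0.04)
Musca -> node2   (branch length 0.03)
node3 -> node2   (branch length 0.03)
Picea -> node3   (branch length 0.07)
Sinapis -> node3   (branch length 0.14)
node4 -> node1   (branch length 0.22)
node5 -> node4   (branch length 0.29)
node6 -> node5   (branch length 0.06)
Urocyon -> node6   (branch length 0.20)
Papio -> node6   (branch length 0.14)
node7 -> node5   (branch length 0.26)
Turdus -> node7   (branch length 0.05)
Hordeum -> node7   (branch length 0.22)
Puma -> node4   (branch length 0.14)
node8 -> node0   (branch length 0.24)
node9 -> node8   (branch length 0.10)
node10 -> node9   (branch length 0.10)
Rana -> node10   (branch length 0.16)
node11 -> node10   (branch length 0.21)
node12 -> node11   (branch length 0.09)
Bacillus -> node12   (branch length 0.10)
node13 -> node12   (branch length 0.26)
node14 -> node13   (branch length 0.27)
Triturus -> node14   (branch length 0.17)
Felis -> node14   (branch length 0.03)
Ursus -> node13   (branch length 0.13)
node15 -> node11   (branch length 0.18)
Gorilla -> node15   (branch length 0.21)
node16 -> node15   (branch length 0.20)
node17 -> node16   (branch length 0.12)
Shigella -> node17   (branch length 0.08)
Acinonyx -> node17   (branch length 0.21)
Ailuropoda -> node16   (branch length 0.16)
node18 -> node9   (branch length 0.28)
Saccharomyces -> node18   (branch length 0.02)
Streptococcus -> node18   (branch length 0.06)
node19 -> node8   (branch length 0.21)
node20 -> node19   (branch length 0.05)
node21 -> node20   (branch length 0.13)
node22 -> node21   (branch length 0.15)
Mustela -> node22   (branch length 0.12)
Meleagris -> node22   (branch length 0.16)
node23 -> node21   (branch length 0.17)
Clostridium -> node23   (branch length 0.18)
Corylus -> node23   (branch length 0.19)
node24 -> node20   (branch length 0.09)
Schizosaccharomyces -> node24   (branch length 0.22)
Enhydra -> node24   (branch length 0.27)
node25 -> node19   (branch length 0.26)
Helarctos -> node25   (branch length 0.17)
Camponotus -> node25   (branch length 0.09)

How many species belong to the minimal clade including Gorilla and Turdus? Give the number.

27

The MRCA of Gorilla and Turdus is the root, so the clade is the entire tree.
That clade contains 27 terminal taxa: Acinonyx, Ailuropoda, Bacillus, Camponotus, Clostridium, Corylus, Enhydra, Felis, Gorilla, Helarctos, Hordeum, Meleagris, Musca, Mustela, Papio, Picea, Puma, Rana, Saccharomyces, Schizosaccharomyces, Shigella, Sinapis, Streptococcus, Triturus, Turdus, Urocyon, Ursus.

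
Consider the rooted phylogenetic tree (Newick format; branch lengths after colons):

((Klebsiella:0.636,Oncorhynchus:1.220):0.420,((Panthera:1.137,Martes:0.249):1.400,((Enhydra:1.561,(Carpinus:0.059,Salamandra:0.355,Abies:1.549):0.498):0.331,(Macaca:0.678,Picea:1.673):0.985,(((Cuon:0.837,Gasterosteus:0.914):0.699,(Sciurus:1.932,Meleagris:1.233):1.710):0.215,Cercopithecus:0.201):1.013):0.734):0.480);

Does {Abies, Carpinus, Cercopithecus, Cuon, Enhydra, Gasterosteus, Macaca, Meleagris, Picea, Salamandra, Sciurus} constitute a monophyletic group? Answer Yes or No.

Yes

The most recent common ancestor of these taxa subtends ((Enhydra,(Carpinus,Salamandra,Abies)),(Macaca,Picea),(((Cuon,Gasterosteus),(Sciurus,Meleagris)),Cercopithecus)).
That clade has exactly 11 tips — every listed taxon and nothing else — so the group is monophyletic.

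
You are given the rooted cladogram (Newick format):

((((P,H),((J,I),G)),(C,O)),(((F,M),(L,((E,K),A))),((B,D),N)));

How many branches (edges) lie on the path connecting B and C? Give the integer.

7

The MRCA of B and C is the root of the tree.
From B up to that node: 4 branches. From C up to the same node: 3 branches. Total: 4 + 3 = 7.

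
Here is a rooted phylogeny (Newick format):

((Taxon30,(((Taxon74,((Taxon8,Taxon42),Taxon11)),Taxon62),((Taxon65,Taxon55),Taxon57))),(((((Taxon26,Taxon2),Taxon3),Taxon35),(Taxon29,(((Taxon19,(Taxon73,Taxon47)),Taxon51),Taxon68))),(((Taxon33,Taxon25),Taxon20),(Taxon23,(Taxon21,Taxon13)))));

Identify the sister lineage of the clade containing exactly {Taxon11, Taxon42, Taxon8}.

Taxon74

The clade containing exactly {Taxon11, Taxon42, Taxon8} attaches to the tree at the node subtending (Taxon74,((Taxon8,Taxon42),Taxon11)).
The other lineage descending from that same node — the sister group — is the single tip Taxon74.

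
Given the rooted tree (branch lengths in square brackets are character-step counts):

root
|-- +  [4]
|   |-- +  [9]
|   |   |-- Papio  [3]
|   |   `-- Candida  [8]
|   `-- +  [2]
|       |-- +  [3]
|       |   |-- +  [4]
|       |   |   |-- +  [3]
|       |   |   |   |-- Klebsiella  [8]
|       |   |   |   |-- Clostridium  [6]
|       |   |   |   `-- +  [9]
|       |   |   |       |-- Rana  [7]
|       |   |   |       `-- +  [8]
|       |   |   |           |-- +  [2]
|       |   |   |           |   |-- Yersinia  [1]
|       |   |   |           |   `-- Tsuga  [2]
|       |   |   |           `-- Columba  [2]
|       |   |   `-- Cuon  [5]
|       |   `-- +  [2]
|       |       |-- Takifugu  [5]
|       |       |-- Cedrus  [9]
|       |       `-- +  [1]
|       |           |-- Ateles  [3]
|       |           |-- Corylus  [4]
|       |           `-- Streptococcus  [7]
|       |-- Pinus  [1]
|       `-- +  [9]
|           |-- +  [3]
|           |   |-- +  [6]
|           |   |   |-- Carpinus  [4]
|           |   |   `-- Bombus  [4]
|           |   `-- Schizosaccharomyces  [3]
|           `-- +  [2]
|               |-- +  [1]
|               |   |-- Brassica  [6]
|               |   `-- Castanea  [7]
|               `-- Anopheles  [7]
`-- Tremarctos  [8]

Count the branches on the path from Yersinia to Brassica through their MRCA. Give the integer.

11

The MRCA of Yersinia and Brassica is the node subtending ((((Klebsiella,Clostridium,(Rana,((Yersinia,Tsuga),Columba))),Cuon),(Takifugu,Cedrus,(Ateles,Corylus,Streptococcus))),Pinus,(((Carpinus,Bombus),Schizosaccharomyces),((Brassica,Castanea),Anopheles))).
From Yersinia up to that node: 7 branches. From Brassica up to the same node: 4 branches. Total: 7 + 4 = 11.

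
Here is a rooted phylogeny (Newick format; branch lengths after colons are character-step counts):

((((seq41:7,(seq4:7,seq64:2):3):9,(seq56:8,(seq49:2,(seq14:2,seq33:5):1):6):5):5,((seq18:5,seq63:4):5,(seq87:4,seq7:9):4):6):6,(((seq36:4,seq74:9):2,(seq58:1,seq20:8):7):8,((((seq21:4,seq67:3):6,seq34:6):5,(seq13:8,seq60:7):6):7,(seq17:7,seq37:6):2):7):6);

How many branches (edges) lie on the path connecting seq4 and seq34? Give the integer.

10

The MRCA of seq4 and seq34 is the root of the tree.
From seq4 up to that node: 5 branches. From seq34 up to the same node: 5 branches. Total: 5 + 5 = 10.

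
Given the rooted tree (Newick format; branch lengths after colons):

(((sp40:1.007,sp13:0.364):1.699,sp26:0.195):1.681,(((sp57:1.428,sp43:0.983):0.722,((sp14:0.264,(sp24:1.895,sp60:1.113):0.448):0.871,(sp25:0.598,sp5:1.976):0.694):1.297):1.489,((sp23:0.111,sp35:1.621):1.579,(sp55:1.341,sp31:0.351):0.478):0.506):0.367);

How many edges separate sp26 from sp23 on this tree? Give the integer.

The MRCA of sp26 and sp23 is the root of the tree.
From sp26 up to that node: 2 branches. From sp23 up to the same node: 4 branches. Total: 2 + 4 = 6.

6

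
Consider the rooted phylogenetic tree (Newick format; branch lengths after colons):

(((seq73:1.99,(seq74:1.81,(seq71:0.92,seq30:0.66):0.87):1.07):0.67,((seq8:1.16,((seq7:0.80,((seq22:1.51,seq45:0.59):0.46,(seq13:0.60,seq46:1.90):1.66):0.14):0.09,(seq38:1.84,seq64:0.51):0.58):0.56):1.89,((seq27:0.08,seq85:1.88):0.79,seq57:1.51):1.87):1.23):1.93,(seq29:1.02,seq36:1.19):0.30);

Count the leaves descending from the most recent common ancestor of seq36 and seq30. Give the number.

The MRCA of seq36 and seq30 is the root, so the clade is the entire tree.
That clade contains 17 terminal taxa: seq13, seq22, seq27, seq29, seq30, seq36, seq38, seq45, seq46, seq57, seq64, seq7, seq71, seq73, seq74, seq8, seq85.

17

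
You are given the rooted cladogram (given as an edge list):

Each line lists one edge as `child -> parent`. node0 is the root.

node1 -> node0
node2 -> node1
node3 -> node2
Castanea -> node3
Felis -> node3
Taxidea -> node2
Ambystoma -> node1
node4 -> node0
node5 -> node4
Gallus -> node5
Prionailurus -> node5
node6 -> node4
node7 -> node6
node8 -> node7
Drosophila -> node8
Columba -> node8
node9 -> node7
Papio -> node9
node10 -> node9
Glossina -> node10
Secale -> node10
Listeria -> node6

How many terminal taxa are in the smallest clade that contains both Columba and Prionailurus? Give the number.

8

The MRCA of Columba and Prionailurus is the node subtending ((Gallus,Prionailurus),(((Drosophila,Columba),(Papio,(Glossina,Secale))),Listeria)).
That clade contains 8 terminal taxa: Columba, Drosophila, Gallus, Glossina, Listeria, Papio, Prionailurus, Secale.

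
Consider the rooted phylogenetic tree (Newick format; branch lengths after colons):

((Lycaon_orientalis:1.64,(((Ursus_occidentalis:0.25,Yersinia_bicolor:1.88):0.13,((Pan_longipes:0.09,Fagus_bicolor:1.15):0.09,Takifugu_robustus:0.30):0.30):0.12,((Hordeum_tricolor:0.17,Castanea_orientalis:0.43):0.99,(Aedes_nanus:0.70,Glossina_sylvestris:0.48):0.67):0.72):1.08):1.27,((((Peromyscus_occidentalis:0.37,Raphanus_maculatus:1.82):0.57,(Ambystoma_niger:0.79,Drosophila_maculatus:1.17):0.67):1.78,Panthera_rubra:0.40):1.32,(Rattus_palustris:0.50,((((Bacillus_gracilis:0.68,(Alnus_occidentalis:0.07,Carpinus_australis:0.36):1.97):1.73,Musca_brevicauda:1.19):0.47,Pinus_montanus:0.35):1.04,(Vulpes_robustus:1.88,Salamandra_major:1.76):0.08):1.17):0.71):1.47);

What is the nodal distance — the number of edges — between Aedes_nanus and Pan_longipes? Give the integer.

The MRCA of Aedes_nanus and Pan_longipes is the node subtending (((Ursus_occidentalis,Yersinia_bicolor),((Pan_longipes,Fagus_bicolor),Takifugu_robustus)),((Hordeum_tricolor,Castanea_orientalis),(Aedes_nanus,Glossina_sylvestris))).
From Aedes_nanus up to that node: 3 branches. From Pan_longipes up to the same node: 4 branches. Total: 3 + 4 = 7.

7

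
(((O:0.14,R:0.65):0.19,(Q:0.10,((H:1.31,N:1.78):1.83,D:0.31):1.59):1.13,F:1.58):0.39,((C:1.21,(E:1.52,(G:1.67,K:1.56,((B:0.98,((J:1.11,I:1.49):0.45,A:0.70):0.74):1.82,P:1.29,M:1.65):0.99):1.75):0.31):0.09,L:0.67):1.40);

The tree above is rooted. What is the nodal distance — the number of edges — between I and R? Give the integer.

12

The MRCA of I and R is the root of the tree.
From I up to that node: 9 branches. From R up to the same node: 3 branches. Total: 9 + 3 = 12.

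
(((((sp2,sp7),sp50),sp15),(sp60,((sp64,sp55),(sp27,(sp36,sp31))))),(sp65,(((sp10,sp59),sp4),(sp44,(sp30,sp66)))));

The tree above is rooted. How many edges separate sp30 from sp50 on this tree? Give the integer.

The MRCA of sp30 and sp50 is the root of the tree.
From sp30 up to that node: 5 branches. From sp50 up to the same node: 4 branches. Total: 5 + 4 = 9.

9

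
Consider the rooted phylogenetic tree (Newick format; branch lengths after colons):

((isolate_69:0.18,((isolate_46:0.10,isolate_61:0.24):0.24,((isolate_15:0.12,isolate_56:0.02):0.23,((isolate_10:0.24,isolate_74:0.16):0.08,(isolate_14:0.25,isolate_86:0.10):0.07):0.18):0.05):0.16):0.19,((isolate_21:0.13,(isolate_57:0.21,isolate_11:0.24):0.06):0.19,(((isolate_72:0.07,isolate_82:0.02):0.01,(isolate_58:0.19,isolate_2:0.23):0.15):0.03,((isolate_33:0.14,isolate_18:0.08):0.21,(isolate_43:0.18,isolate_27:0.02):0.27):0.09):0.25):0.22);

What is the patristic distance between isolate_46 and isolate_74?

The path runs isolate_46 → … → MRCA → … → isolate_74; the MRCA is the node subtending ((isolate_46,isolate_61),((isolate_15,isolate_56),((isolate_10,isolate_74),(isolate_14,isolate_86)))).
Branch lengths along that path: 0.10 + 0.24 + 0.05 + 0.18 + 0.08 + 0.16 = 0.81.

0.81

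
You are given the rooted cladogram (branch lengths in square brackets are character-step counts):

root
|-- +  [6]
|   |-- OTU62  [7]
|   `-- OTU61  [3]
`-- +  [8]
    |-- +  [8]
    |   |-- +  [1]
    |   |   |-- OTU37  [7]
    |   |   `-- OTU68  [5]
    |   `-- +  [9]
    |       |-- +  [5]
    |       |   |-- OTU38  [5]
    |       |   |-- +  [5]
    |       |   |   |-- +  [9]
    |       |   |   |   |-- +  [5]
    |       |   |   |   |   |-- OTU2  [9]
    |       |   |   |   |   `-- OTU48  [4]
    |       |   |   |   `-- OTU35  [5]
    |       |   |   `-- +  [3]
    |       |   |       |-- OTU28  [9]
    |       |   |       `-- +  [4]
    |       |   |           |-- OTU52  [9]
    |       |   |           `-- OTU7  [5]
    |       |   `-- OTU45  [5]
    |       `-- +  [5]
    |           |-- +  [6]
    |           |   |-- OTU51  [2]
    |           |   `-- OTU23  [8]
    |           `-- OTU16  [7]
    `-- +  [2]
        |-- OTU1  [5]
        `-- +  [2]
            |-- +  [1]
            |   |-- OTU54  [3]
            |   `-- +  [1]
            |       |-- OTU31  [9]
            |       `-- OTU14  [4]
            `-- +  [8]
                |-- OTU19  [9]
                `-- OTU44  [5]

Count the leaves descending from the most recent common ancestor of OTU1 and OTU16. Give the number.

19

The MRCA of OTU1 and OTU16 is the node subtending (((OTU37,OTU68),((OTU38,(((OTU2,OTU48),OTU35),(OTU28,(OTU52,OTU7))),OTU45),((OTU51,OTU23),OTU16))),(OTU1,((OTU54,(OTU31,OTU14)),(OTU19,OTU44)))).
That clade contains 19 terminal taxa: OTU1, OTU14, OTU16, OTU19, OTU2, OTU23, OTU28, OTU31, OTU35, OTU37, OTU38, OTU44, OTU45, OTU48, OTU51, OTU52, OTU54, OTU68, OTU7.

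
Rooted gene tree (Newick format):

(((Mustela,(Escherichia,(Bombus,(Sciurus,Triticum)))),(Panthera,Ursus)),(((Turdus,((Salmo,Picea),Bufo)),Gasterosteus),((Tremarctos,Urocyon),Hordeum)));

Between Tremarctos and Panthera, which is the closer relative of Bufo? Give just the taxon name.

Tremarctos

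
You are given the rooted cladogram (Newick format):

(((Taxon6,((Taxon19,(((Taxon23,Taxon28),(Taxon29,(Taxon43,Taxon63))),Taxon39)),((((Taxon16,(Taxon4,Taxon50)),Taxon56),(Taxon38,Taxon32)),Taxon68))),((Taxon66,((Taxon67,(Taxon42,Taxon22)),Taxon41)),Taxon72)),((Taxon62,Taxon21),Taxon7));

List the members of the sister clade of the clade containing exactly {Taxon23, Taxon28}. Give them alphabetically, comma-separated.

The clade containing exactly {Taxon23, Taxon28} attaches to the tree at the node subtending ((Taxon23,Taxon28),(Taxon29,(Taxon43,Taxon63))).
The other lineage descending from that same node — the sister group — is (Taxon29,(Taxon43,Taxon63)); its 3 tips in alphabetical order are the answer.

Taxon29, Taxon43, Taxon63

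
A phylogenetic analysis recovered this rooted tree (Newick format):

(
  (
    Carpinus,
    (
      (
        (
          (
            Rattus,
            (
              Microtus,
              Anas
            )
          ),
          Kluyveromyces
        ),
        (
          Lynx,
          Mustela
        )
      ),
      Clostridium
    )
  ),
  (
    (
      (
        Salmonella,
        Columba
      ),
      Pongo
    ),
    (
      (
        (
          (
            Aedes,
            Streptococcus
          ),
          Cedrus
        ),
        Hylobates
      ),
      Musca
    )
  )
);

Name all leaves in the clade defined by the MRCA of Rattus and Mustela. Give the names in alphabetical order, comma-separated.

Tracing Rattus: it sits inside (Rattus,(Microtus,Anas)).
Tracing Mustela: it sits inside (Lynx,Mustela).
The smallest clade enclosing both is (((Rattus,(Microtus,Anas)),Kluyveromyces),(Lynx,Mustela)); the answer is its 6 terminal taxa in alphabetical order.

Anas, Kluyveromyces, Lynx, Microtus, Mustela, Rattus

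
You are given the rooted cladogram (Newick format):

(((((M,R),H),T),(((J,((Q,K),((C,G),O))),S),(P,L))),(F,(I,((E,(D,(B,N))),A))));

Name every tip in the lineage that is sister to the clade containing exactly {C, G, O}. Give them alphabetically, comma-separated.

K, Q

The clade containing exactly {C, G, O} attaches to the tree at the node subtending ((Q,K),((C,G),O)).
The other lineage descending from that same node — the sister group — is (Q,K); its 2 tips in alphabetical order are the answer.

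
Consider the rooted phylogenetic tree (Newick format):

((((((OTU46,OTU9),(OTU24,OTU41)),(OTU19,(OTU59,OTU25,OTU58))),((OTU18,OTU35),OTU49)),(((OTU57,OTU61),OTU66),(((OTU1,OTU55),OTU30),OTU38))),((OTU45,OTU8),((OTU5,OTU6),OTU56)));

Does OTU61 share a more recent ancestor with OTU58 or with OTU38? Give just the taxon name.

OTU38

The MRCA of OTU61 and OTU38 subtends (((OTU57,OTU61),OTU66),(((OTU1,OTU55),OTU30),OTU38)) (7 taxa).
The MRCA of OTU61 and OTU58 subtends (((((OTU46,OTU9),(OTU24,OTU41)),(OTU19,(OTU59,OTU25,OTU58))),((OTU18,OTU35),OTU49)),(((OTU57,OTU61),OTU66),(((OTU1,OTU55),OTU30),OTU38))) (18 taxa).
The first is nested inside the second, so OTU61 shares a more recent common ancestor with OTU38.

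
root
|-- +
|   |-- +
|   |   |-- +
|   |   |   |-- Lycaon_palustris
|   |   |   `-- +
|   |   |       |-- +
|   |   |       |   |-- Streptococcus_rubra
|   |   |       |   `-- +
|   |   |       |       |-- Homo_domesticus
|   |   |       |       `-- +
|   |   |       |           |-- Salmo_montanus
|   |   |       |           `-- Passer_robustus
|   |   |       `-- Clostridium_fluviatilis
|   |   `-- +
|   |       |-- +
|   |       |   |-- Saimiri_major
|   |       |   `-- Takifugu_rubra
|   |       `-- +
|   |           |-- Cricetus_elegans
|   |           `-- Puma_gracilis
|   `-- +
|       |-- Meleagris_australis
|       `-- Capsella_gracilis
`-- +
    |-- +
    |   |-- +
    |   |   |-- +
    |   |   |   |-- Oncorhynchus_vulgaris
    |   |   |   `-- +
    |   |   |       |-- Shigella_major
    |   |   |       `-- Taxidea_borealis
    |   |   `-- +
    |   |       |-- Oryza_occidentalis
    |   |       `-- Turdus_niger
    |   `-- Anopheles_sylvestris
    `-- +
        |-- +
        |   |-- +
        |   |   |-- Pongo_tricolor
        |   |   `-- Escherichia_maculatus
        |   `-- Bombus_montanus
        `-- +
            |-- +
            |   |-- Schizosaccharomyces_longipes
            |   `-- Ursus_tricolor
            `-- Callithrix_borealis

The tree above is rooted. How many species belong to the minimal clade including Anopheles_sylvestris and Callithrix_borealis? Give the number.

The MRCA of Anopheles_sylvestris and Callithrix_borealis is the node subtending ((((Oncorhynchus_vulgaris,(Shigella_major,Taxidea_borealis)),(Oryza_occidentalis,Turdus_niger)),Anopheles_sylvestris),(((Pongo_tricolor,Escherichia_maculatus),Bombus_montanus),((Schizosaccharomyces_longipes,Ursus_tricolor),Callithrix_borealis))).
That clade contains 12 terminal taxa: Anopheles_sylvestris, Bombus_montanus, Callithrix_borealis, Escherichia_maculatus, Oncorhynchus_vulgaris, Oryza_occidentalis, Pongo_tricolor, Schizosaccharomyces_longipes, Shigella_major, Taxidea_borealis, Turdus_niger, Ursus_tricolor.

12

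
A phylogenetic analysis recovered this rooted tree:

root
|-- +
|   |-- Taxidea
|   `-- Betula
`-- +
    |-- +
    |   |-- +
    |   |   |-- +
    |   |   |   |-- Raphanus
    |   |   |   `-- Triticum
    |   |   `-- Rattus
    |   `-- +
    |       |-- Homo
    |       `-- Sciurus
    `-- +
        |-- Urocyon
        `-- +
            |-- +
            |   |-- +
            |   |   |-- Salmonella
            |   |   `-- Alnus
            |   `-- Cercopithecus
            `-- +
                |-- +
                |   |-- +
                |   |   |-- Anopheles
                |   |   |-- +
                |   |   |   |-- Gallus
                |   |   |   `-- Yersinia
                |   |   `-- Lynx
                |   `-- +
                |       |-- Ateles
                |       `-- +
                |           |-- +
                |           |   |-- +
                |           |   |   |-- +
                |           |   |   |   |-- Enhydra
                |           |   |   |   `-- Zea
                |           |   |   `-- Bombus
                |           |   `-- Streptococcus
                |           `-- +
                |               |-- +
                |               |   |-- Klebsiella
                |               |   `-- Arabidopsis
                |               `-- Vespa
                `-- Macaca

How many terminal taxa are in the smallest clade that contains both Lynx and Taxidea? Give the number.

The MRCA of Lynx and Taxidea is the root, so the clade is the entire tree.
That clade contains 24 terminal taxa: Alnus, Anopheles, Arabidopsis, Ateles, Betula, Bombus, Cercopithecus, Enhydra, Gallus, Homo, Klebsiella, Lynx, Macaca, Raphanus, Rattus, Salmonella, Sciurus, Streptococcus, Taxidea, Triticum, Urocyon, Vespa, Yersinia, Zea.

24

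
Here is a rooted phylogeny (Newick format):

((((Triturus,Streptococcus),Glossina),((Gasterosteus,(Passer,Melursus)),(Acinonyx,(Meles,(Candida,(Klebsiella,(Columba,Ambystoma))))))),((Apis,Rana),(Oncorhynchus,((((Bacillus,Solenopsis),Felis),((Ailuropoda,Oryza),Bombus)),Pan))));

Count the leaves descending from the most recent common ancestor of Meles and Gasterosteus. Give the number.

The MRCA of Meles and Gasterosteus is the node subtending ((Gasterosteus,(Passer,Melursus)),(Acinonyx,(Meles,(Candida,(Klebsiella,(Columba,Ambystoma)))))).
That clade contains 9 terminal taxa: Acinonyx, Ambystoma, Candida, Columba, Gasterosteus, Klebsiella, Meles, Melursus, Passer.

9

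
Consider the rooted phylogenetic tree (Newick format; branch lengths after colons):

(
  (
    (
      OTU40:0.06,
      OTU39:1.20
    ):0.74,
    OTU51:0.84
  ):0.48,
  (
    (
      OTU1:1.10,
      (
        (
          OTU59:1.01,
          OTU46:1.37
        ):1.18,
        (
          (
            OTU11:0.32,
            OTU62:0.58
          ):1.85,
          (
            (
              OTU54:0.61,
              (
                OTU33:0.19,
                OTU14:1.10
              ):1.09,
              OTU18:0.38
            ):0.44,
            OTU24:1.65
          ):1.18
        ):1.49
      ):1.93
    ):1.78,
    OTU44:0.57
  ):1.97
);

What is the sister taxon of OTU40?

OTU39

OTU40 attaches to the tree at the node subtending (OTU40,OTU39).
The other lineage descending from that same node — the sister group — is the single tip OTU39.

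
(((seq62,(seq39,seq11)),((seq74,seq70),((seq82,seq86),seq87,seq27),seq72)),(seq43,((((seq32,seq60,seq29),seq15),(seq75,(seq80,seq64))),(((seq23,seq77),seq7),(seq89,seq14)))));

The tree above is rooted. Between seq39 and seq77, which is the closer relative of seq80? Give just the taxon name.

seq77

The MRCA of seq80 and seq77 subtends ((((seq32,seq60,seq29),seq15),(seq75,(seq80,seq64))),(((seq23,seq77),seq7),(seq89,seq14))) (12 taxa).
The MRCA of seq80 and seq39 is the root, subtending the entire tree (23 taxa).
The first is nested inside the second, so seq80 shares a more recent common ancestor with seq77.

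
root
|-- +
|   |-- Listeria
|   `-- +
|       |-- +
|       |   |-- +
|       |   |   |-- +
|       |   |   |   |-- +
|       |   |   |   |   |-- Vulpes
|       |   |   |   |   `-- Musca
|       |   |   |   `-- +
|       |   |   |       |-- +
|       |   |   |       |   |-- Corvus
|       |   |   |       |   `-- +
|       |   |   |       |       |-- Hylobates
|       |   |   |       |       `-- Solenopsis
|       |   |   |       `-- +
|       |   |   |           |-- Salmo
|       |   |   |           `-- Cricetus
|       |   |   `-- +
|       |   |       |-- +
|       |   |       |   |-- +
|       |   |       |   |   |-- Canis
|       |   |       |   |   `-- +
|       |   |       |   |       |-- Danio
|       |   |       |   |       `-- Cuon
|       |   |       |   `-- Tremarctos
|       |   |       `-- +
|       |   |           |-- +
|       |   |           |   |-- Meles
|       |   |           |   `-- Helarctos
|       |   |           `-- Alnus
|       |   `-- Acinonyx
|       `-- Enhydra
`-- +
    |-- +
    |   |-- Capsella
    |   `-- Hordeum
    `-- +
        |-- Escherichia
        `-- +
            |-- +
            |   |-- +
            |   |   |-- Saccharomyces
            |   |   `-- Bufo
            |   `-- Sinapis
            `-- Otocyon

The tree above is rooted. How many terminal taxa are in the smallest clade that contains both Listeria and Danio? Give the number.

17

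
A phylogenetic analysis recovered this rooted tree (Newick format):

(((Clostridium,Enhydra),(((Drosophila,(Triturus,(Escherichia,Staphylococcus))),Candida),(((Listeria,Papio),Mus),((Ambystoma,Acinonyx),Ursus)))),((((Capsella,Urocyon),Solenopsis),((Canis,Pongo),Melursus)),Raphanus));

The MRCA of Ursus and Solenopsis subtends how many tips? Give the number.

The MRCA of Ursus and Solenopsis is the root, so the clade is the entire tree.
That clade contains 20 terminal taxa: Acinonyx, Ambystoma, Candida, Canis, Capsella, Clostridium, Drosophila, Enhydra, Escherichia, Listeria, Melursus, Mus, Papio, Pongo, Raphanus, Solenopsis, Staphylococcus, Triturus, Urocyon, Ursus.

20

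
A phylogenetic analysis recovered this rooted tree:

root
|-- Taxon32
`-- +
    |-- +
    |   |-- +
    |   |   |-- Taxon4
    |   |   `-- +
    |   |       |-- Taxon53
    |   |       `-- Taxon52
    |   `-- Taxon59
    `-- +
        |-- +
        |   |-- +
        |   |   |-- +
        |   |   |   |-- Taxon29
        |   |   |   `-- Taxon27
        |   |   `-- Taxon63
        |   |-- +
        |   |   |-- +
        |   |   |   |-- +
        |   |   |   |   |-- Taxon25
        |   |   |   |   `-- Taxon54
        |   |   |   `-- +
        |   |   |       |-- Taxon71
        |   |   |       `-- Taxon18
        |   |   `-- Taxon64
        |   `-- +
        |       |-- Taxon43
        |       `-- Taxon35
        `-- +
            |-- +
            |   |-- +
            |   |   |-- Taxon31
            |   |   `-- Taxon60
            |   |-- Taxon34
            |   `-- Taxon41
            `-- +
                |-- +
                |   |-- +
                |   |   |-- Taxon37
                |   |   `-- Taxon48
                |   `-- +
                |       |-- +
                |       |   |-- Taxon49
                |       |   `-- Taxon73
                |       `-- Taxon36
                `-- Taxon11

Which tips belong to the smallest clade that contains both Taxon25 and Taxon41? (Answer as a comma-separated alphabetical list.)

Taxon11, Taxon18, Taxon25, Taxon27, Taxon29, Taxon31, Taxon34, Taxon35, Taxon36, Taxon37, Taxon41, Taxon43, Taxon48, Taxon49, Taxon54, Taxon60, Taxon63, Taxon64, Taxon71, Taxon73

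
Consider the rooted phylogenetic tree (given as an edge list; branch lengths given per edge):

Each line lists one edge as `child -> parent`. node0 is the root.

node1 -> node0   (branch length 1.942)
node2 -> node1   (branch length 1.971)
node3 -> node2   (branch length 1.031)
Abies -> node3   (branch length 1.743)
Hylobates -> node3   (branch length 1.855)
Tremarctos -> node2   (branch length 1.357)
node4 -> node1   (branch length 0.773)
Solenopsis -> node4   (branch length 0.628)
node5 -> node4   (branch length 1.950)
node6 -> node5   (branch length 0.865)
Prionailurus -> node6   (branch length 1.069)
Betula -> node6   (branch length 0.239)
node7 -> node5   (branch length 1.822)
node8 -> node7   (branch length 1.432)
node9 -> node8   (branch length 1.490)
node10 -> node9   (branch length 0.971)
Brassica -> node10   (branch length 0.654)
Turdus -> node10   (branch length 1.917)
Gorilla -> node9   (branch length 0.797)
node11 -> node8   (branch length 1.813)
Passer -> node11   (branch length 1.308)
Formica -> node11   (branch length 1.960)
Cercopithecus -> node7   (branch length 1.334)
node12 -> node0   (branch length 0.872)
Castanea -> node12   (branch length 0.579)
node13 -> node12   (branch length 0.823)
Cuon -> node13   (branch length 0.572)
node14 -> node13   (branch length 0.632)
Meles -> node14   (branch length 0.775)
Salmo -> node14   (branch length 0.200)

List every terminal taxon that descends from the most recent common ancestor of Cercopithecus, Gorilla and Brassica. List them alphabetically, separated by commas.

Tracing Cercopithecus: it sits inside ((((Brassica,Turdus),Gorilla),(Passer,Formica)),Cercopithecus).
Tracing Gorilla: it sits inside ((Brassica,Turdus),Gorilla).
Tracing Brassica: it sits inside (Brassica,Turdus).
The smallest clade enclosing all 3 is ((((Brassica,Turdus),Gorilla),(Passer,Formica)),Cercopithecus); the answer is its 6 terminal taxa in alphabetical order.

Brassica, Cercopithecus, Formica, Gorilla, Passer, Turdus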